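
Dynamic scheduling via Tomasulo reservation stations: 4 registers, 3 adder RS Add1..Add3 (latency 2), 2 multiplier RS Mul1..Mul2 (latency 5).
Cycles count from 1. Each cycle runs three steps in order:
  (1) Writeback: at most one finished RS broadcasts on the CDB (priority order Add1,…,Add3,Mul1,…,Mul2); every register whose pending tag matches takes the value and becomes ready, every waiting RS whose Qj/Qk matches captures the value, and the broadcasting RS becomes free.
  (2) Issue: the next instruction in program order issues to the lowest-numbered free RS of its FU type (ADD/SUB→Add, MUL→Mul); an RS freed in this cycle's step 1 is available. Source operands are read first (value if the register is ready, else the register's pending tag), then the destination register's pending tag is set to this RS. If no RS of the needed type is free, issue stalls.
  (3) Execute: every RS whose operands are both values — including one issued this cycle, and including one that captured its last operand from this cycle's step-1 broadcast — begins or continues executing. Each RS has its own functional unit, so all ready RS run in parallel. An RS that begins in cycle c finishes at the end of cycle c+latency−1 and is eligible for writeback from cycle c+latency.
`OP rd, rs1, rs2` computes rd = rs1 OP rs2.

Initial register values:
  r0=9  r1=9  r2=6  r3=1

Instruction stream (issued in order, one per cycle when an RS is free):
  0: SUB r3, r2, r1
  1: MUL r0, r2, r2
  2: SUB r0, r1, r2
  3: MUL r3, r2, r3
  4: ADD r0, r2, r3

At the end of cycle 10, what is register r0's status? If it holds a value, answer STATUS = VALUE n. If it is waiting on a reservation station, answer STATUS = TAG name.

STATUS = TAG Add1

  c1: issue SUB r3<-Add1  regs: r0:9,r1:9,r2:6,r3:Add1
  c2: issue MUL r0<-Mul1  regs: r0:Mul1,r1:9,r2:6,r3:Add1
  c3: CDB Add1=-3; issue SUB r0<-Add1  regs: r0:Add1,r1:9,r2:6,r3:-3
  c4: issue MUL r3<-Mul2  regs: r0:Add1,r1:9,r2:6,r3:Mul2
  c5: CDB Add1=3; issue ADD r0<-Add1  regs: r0:Add1,r1:9,r2:6,r3:Mul2
  c6: -  regs: r0:Add1,r1:9,r2:6,r3:Mul2
  c7: CDB Mul1=36  regs: r0:Add1,r1:9,r2:6,r3:Mul2
  c8: -  regs: r0:Add1,r1:9,r2:6,r3:Mul2
  c9: CDB Mul2=-18  regs: r0:Add1,r1:9,r2:6,r3:-18
  c10: -  regs: r0:Add1,r1:9,r2:6,r3:-18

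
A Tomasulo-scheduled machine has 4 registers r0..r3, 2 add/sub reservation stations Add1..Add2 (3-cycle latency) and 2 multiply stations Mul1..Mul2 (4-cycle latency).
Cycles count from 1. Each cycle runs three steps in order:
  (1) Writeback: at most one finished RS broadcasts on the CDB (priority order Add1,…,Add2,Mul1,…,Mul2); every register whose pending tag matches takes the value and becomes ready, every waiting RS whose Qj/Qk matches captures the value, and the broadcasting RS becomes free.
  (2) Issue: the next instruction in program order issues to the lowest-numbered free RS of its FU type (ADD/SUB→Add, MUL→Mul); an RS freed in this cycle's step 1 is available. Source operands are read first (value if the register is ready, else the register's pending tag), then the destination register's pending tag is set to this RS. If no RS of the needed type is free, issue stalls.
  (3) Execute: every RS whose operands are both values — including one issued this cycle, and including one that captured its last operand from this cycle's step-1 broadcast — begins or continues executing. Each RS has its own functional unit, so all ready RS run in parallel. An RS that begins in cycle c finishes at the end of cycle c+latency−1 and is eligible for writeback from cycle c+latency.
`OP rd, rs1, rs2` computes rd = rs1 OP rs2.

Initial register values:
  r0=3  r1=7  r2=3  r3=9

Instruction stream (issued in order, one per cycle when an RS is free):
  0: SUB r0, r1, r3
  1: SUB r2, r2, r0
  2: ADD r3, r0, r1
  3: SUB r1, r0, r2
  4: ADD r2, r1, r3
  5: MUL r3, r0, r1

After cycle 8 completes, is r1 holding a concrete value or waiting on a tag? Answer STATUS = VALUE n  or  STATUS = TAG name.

STATUS = TAG Add1

  c1: issue SUB r0<-Add1  regs: r0:Add1,r1:7,r2:3,r3:9
  c2: issue SUB r2<-Add2  regs: r0:Add1,r1:7,r2:Add2,r3:9
  c3: stall  regs: r0:Add1,r1:7,r2:Add2,r3:9
  c4: CDB Add1=-2; issue ADD r3<-Add1  regs: r0:-2,r1:7,r2:Add2,r3:Add1
  c5: stall  regs: r0:-2,r1:7,r2:Add2,r3:Add1
  c6: stall  regs: r0:-2,r1:7,r2:Add2,r3:Add1
  c7: CDB Add1=5; issue SUB r1<-Add1  regs: r0:-2,r1:Add1,r2:Add2,r3:5
  c8: CDB Add2=5; issue ADD r2<-Add2  regs: r0:-2,r1:Add1,r2:Add2,r3:5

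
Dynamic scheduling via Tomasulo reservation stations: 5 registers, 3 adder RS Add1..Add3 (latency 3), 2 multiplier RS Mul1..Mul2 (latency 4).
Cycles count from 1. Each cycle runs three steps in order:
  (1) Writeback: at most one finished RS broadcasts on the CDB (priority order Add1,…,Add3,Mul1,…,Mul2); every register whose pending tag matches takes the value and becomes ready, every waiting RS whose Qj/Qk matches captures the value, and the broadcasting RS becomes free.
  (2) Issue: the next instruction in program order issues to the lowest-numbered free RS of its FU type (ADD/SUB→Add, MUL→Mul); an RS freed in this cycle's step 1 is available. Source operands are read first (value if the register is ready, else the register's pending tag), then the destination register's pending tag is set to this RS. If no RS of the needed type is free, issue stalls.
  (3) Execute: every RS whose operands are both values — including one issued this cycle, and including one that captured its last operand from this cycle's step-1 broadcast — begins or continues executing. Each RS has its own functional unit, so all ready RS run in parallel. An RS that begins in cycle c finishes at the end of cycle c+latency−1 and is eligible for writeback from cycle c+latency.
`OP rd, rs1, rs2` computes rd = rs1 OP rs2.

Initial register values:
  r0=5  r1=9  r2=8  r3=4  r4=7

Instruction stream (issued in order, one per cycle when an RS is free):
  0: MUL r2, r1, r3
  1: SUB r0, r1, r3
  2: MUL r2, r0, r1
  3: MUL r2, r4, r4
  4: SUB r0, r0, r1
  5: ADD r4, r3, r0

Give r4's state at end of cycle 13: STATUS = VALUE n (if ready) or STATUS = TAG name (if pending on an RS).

STATUS = VALUE 0

cycle 1: issue MUL r2<-Mul1 // r0:5,r1:9,r2:Mul1,r3:4,r4:7
cycle 2: issue SUB r0<-Add1 // r0:Add1,r1:9,r2:Mul1,r3:4,r4:7
cycle 3: issue MUL r2<-Mul2 // r0:Add1,r1:9,r2:Mul2,r3:4,r4:7
cycle 4: stall // r0:Add1,r1:9,r2:Mul2,r3:4,r4:7
cycle 5: CDB Add1=5; stall // r0:5,r1:9,r2:Mul2,r3:4,r4:7
cycle 6: CDB Mul1=36; issue MUL r2<-Mul1 // r0:5,r1:9,r2:Mul1,r3:4,r4:7
cycle 7: issue SUB r0<-Add1 // r0:Add1,r1:9,r2:Mul1,r3:4,r4:7
cycle 8: issue ADD r4<-Add2 // r0:Add1,r1:9,r2:Mul1,r3:4,r4:Add2
cycle 9: CDB Mul2=45 // r0:Add1,r1:9,r2:Mul1,r3:4,r4:Add2
cycle 10: CDB Add1=-4 // r0:-4,r1:9,r2:Mul1,r3:4,r4:Add2
cycle 11: CDB Mul1=49 // r0:-4,r1:9,r2:49,r3:4,r4:Add2
cycle 12: - // r0:-4,r1:9,r2:49,r3:4,r4:Add2
cycle 13: CDB Add2=0 // r0:-4,r1:9,r2:49,r3:4,r4:0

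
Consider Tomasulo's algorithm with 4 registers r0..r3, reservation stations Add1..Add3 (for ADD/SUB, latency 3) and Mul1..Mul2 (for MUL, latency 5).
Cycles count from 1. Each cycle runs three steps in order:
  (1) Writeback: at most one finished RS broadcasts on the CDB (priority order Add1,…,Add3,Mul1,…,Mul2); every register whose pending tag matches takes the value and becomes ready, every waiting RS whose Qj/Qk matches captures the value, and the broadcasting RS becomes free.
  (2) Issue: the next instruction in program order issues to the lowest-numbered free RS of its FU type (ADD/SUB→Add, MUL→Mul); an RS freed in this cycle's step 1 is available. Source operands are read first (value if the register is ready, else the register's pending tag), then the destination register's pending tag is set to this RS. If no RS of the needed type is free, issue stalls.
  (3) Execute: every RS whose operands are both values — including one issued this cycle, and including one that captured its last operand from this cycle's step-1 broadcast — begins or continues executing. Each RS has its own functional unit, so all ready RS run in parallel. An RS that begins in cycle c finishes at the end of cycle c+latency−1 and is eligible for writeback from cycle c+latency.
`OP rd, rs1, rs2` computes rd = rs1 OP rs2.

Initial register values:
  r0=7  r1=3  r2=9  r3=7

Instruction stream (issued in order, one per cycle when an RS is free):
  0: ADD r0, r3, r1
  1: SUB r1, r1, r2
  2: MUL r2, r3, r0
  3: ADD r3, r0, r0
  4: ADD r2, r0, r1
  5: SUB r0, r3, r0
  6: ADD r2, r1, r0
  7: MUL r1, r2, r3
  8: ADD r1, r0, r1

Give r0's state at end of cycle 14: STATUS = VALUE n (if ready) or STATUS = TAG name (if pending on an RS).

c1: issue ADD r0<-Add1 | r0:Add1,r1:3,r2:9,r3:7
c2: issue SUB r1<-Add2 | r0:Add1,r1:Add2,r2:9,r3:7
c3: issue MUL r2<-Mul1 | r0:Add1,r1:Add2,r2:Mul1,r3:7
c4: CDB Add1=10; issue ADD r3<-Add1 | r0:10,r1:Add2,r2:Mul1,r3:Add1
c5: CDB Add2=-6; issue ADD r2<-Add2 | r0:10,r1:-6,r2:Add2,r3:Add1
c6: issue SUB r0<-Add3 | r0:Add3,r1:-6,r2:Add2,r3:Add1
c7: CDB Add1=20; issue ADD r2<-Add1 | r0:Add3,r1:-6,r2:Add1,r3:20
c8: CDB Add2=4; issue MUL r1<-Mul2 | r0:Add3,r1:Mul2,r2:Add1,r3:20
c9: CDB Mul1=70; issue ADD r1<-Add2 | r0:Add3,r1:Add2,r2:Add1,r3:20
c10: CDB Add3=10 | r0:10,r1:Add2,r2:Add1,r3:20
c11: - | r0:10,r1:Add2,r2:Add1,r3:20
c12: - | r0:10,r1:Add2,r2:Add1,r3:20
c13: CDB Add1=4 | r0:10,r1:Add2,r2:4,r3:20
c14: - | r0:10,r1:Add2,r2:4,r3:20

STATUS = VALUE 10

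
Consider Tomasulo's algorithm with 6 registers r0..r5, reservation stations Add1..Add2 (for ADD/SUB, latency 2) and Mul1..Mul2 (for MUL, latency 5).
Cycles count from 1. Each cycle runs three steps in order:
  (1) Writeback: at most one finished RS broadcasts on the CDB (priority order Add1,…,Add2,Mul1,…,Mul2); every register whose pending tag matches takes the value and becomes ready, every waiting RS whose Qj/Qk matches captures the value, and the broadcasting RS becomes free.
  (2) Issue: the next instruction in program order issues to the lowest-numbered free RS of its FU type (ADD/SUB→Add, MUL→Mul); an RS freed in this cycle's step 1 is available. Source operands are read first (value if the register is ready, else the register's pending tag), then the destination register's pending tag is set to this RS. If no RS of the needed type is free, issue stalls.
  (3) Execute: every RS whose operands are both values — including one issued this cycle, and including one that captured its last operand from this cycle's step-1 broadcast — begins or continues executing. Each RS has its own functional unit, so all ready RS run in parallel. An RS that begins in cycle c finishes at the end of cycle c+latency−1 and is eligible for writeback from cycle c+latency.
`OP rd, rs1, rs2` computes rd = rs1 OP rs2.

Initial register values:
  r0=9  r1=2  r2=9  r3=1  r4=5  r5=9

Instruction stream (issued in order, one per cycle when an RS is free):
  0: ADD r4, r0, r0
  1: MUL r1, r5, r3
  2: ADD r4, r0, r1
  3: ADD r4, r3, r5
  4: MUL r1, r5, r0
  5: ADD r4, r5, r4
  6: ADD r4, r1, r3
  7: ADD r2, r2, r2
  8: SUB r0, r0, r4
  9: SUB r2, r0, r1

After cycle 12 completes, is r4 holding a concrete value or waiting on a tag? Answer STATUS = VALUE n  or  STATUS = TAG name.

STATUS = VALUE 82

  c1: issue ADD r4<-Add1  regs: r0:9,r1:2,r2:9,r3:1,r4:Add1,r5:9
  c2: issue MUL r1<-Mul1  regs: r0:9,r1:Mul1,r2:9,r3:1,r4:Add1,r5:9
  c3: CDB Add1=18; issue ADD r4<-Add1  regs: r0:9,r1:Mul1,r2:9,r3:1,r4:Add1,r5:9
  c4: issue ADD r4<-Add2  regs: r0:9,r1:Mul1,r2:9,r3:1,r4:Add2,r5:9
  c5: issue MUL r1<-Mul2  regs: r0:9,r1:Mul2,r2:9,r3:1,r4:Add2,r5:9
  c6: CDB Add2=10; issue ADD r4<-Add2  regs: r0:9,r1:Mul2,r2:9,r3:1,r4:Add2,r5:9
  c7: CDB Mul1=9; stall  regs: r0:9,r1:Mul2,r2:9,r3:1,r4:Add2,r5:9
  c8: CDB Add2=19; issue ADD r4<-Add2  regs: r0:9,r1:Mul2,r2:9,r3:1,r4:Add2,r5:9
  c9: CDB Add1=18; issue ADD r2<-Add1  regs: r0:9,r1:Mul2,r2:Add1,r3:1,r4:Add2,r5:9
  c10: CDB Mul2=81; stall  regs: r0:9,r1:81,r2:Add1,r3:1,r4:Add2,r5:9
  c11: CDB Add1=18; issue SUB r0<-Add1  regs: r0:Add1,r1:81,r2:18,r3:1,r4:Add2,r5:9
  c12: CDB Add2=82; issue SUB r2<-Add2  regs: r0:Add1,r1:81,r2:Add2,r3:1,r4:82,r5:9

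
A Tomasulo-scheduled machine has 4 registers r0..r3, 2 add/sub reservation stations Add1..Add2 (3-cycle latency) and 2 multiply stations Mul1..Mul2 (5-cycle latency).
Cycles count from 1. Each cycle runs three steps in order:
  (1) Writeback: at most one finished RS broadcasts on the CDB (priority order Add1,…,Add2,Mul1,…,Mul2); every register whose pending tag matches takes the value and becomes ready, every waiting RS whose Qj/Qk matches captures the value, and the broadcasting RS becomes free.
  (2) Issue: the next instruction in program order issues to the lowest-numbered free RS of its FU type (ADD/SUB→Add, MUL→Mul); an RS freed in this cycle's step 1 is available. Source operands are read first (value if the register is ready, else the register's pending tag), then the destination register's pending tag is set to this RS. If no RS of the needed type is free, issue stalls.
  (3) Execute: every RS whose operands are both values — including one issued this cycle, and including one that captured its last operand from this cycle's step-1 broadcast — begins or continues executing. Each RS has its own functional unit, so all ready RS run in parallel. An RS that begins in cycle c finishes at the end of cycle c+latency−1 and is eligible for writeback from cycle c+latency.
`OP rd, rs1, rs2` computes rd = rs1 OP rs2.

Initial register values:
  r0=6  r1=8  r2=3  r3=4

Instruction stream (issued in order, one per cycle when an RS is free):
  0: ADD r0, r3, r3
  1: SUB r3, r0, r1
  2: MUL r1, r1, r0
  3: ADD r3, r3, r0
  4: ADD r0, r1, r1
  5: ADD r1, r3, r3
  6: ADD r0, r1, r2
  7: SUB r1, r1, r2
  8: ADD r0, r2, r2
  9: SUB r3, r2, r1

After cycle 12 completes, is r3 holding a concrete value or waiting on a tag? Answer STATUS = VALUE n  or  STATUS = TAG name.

STATUS = VALUE 8

cycle 1: issue ADD r0<-Add1 // r0:Add1,r1:8,r2:3,r3:4
cycle 2: issue SUB r3<-Add2 // r0:Add1,r1:8,r2:3,r3:Add2
cycle 3: issue MUL r1<-Mul1 // r0:Add1,r1:Mul1,r2:3,r3:Add2
cycle 4: CDB Add1=8; issue ADD r3<-Add1 // r0:8,r1:Mul1,r2:3,r3:Add1
cycle 5: stall // r0:8,r1:Mul1,r2:3,r3:Add1
cycle 6: stall // r0:8,r1:Mul1,r2:3,r3:Add1
cycle 7: CDB Add2=0; issue ADD r0<-Add2 // r0:Add2,r1:Mul1,r2:3,r3:Add1
cycle 8: stall // r0:Add2,r1:Mul1,r2:3,r3:Add1
cycle 9: CDB Mul1=64; stall // r0:Add2,r1:64,r2:3,r3:Add1
cycle 10: CDB Add1=8; issue ADD r1<-Add1 // r0:Add2,r1:Add1,r2:3,r3:8
cycle 11: stall // r0:Add2,r1:Add1,r2:3,r3:8
cycle 12: CDB Add2=128; issue ADD r0<-Add2 // r0:Add2,r1:Add1,r2:3,r3:8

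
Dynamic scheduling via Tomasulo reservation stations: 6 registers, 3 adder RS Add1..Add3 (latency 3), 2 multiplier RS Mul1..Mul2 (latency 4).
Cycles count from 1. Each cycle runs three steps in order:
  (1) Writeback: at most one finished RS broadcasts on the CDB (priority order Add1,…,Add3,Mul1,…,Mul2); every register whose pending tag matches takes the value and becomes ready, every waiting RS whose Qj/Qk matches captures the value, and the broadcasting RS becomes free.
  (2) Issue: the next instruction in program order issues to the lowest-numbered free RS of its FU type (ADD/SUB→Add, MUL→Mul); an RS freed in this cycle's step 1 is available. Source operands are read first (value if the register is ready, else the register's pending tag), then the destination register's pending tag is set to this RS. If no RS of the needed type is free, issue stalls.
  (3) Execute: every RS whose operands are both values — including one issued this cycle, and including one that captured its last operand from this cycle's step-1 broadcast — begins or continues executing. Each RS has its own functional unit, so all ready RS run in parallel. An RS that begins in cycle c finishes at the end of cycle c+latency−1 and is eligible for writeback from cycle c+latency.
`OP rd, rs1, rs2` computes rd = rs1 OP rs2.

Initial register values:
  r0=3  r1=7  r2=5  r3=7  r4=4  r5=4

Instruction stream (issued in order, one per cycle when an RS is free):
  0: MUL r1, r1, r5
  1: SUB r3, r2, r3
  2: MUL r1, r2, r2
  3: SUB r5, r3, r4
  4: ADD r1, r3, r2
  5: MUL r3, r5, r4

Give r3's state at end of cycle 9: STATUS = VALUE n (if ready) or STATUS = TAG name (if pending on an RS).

c1: issue MUL r1<-Mul1 | r0:3,r1:Mul1,r2:5,r3:7,r4:4,r5:4
c2: issue SUB r3<-Add1 | r0:3,r1:Mul1,r2:5,r3:Add1,r4:4,r5:4
c3: issue MUL r1<-Mul2 | r0:3,r1:Mul2,r2:5,r3:Add1,r4:4,r5:4
c4: issue SUB r5<-Add2 | r0:3,r1:Mul2,r2:5,r3:Add1,r4:4,r5:Add2
c5: CDB Add1=-2; issue ADD r1<-Add1 | r0:3,r1:Add1,r2:5,r3:-2,r4:4,r5:Add2
c6: CDB Mul1=28; issue MUL r3<-Mul1 | r0:3,r1:Add1,r2:5,r3:Mul1,r4:4,r5:Add2
c7: CDB Mul2=25 | r0:3,r1:Add1,r2:5,r3:Mul1,r4:4,r5:Add2
c8: CDB Add1=3 | r0:3,r1:3,r2:5,r3:Mul1,r4:4,r5:Add2
c9: CDB Add2=-6 | r0:3,r1:3,r2:5,r3:Mul1,r4:4,r5:-6

STATUS = TAG Mul1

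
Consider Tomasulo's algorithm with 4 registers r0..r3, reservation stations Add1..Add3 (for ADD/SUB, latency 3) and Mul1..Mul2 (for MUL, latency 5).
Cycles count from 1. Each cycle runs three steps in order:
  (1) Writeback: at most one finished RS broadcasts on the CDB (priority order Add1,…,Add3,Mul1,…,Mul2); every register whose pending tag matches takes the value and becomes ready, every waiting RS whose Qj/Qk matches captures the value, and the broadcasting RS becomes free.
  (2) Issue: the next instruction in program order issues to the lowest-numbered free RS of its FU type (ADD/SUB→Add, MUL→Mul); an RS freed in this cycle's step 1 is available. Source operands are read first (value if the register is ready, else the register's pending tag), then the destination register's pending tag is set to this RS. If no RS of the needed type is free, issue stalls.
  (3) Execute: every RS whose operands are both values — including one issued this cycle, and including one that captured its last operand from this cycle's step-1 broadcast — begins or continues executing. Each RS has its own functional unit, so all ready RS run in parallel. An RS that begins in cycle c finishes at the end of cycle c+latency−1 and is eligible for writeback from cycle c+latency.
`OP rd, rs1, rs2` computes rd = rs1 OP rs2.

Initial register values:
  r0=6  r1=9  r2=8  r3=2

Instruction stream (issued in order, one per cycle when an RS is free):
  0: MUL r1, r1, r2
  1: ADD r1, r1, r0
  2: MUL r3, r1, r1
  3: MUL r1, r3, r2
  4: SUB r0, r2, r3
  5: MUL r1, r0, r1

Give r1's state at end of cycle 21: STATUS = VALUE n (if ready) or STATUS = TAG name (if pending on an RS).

STATUS = TAG Mul2

  c1: issue MUL r1<-Mul1  regs: r0:6,r1:Mul1,r2:8,r3:2
  c2: issue ADD r1<-Add1  regs: r0:6,r1:Add1,r2:8,r3:2
  c3: issue MUL r3<-Mul2  regs: r0:6,r1:Add1,r2:8,r3:Mul2
  c4: stall  regs: r0:6,r1:Add1,r2:8,r3:Mul2
  c5: stall  regs: r0:6,r1:Add1,r2:8,r3:Mul2
  c6: CDB Mul1=72; issue MUL r1<-Mul1  regs: r0:6,r1:Mul1,r2:8,r3:Mul2
  c7: issue SUB r0<-Add2  regs: r0:Add2,r1:Mul1,r2:8,r3:Mul2
  c8: stall  regs: r0:Add2,r1:Mul1,r2:8,r3:Mul2
  c9: CDB Add1=78; stall  regs: r0:Add2,r1:Mul1,r2:8,r3:Mul2
  c10: stall  regs: r0:Add2,r1:Mul1,r2:8,r3:Mul2
  c11: stall  regs: r0:Add2,r1:Mul1,r2:8,r3:Mul2
  c12: stall  regs: r0:Add2,r1:Mul1,r2:8,r3:Mul2
  c13: stall  regs: r0:Add2,r1:Mul1,r2:8,r3:Mul2
  c14: CDB Mul2=6084; issue MUL r1<-Mul2  regs: r0:Add2,r1:Mul2,r2:8,r3:6084
  c15: -  regs: r0:Add2,r1:Mul2,r2:8,r3:6084
  c16: -  regs: r0:Add2,r1:Mul2,r2:8,r3:6084
  c17: CDB Add2=-6076  regs: r0:-6076,r1:Mul2,r2:8,r3:6084
  c18: -  regs: r0:-6076,r1:Mul2,r2:8,r3:6084
  c19: CDB Mul1=48672  regs: r0:-6076,r1:Mul2,r2:8,r3:6084
  c20: -  regs: r0:-6076,r1:Mul2,r2:8,r3:6084
  c21: -  regs: r0:-6076,r1:Mul2,r2:8,r3:6084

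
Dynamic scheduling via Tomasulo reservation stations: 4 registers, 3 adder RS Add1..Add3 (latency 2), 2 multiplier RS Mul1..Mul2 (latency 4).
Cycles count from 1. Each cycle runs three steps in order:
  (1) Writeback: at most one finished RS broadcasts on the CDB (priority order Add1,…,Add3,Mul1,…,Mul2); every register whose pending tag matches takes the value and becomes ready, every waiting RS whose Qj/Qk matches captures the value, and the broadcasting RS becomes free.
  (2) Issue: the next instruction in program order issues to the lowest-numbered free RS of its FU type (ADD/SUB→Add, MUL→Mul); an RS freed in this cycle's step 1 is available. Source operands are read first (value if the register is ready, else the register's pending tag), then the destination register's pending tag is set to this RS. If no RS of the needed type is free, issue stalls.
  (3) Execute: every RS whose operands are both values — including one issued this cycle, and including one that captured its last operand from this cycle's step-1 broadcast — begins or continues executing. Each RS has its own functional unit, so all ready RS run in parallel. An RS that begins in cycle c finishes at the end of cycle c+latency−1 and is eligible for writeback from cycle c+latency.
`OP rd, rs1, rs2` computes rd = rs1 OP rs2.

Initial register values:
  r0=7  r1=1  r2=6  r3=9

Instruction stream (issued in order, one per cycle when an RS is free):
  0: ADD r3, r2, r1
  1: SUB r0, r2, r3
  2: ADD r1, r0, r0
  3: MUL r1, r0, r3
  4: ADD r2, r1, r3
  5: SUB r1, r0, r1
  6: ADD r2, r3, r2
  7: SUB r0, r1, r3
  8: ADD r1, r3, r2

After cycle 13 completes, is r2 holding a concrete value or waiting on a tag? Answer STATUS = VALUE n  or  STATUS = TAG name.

c1: issue ADD r3<-Add1 | r0:7,r1:1,r2:6,r3:Add1
c2: issue SUB r0<-Add2 | r0:Add2,r1:1,r2:6,r3:Add1
c3: CDB Add1=7; issue ADD r1<-Add1 | r0:Add2,r1:Add1,r2:6,r3:7
c4: issue MUL r1<-Mul1 | r0:Add2,r1:Mul1,r2:6,r3:7
c5: CDB Add2=-1; issue ADD r2<-Add2 | r0:-1,r1:Mul1,r2:Add2,r3:7
c6: issue SUB r1<-Add3 | r0:-1,r1:Add3,r2:Add2,r3:7
c7: CDB Add1=-2; issue ADD r2<-Add1 | r0:-1,r1:Add3,r2:Add1,r3:7
c8: stall | r0:-1,r1:Add3,r2:Add1,r3:7
c9: CDB Mul1=-7; stall | r0:-1,r1:Add3,r2:Add1,r3:7
c10: stall | r0:-1,r1:Add3,r2:Add1,r3:7
c11: CDB Add2=0; issue SUB r0<-Add2 | r0:Add2,r1:Add3,r2:Add1,r3:7
c12: CDB Add3=6; issue ADD r1<-Add3 | r0:Add2,r1:Add3,r2:Add1,r3:7
c13: CDB Add1=7 | r0:Add2,r1:Add3,r2:7,r3:7

STATUS = VALUE 7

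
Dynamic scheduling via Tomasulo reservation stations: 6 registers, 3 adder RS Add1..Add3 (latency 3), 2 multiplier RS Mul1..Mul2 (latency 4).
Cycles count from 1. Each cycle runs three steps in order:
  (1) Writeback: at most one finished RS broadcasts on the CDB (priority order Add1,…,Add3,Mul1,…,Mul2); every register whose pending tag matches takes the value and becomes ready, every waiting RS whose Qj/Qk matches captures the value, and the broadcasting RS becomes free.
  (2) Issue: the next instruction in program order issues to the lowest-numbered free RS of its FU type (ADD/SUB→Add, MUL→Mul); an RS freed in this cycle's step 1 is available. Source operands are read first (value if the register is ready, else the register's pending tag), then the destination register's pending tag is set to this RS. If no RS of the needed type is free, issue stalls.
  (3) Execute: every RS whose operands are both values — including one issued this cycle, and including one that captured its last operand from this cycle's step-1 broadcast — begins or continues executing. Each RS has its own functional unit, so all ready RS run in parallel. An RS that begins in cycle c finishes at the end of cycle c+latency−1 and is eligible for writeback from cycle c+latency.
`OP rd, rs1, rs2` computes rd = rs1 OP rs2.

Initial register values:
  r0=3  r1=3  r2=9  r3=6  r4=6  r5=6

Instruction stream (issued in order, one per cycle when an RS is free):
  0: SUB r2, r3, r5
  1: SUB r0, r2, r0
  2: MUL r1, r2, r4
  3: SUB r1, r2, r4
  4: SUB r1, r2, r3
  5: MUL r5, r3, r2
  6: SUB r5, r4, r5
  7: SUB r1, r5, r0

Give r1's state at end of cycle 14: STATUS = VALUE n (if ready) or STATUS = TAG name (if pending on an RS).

  c1: issue SUB r2<-Add1  regs: r0:3,r1:3,r2:Add1,r3:6,r4:6,r5:6
  c2: issue SUB r0<-Add2  regs: r0:Add2,r1:3,r2:Add1,r3:6,r4:6,r5:6
  c3: issue MUL r1<-Mul1  regs: r0:Add2,r1:Mul1,r2:Add1,r3:6,r4:6,r5:6
  c4: CDB Add1=0; issue SUB r1<-Add1  regs: r0:Add2,r1:Add1,r2:0,r3:6,r4:6,r5:6
  c5: issue SUB r1<-Add3  regs: r0:Add2,r1:Add3,r2:0,r3:6,r4:6,r5:6
  c6: issue MUL r5<-Mul2  regs: r0:Add2,r1:Add3,r2:0,r3:6,r4:6,r5:Mul2
  c7: CDB Add1=-6; issue SUB r5<-Add1  regs: r0:Add2,r1:Add3,r2:0,r3:6,r4:6,r5:Add1
  c8: CDB Add2=-3; issue SUB r1<-Add2  regs: r0:-3,r1:Add2,r2:0,r3:6,r4:6,r5:Add1
  c9: CDB Add3=-6  regs: r0:-3,r1:Add2,r2:0,r3:6,r4:6,r5:Add1
  c10: CDB Mul1=0  regs: r0:-3,r1:Add2,r2:0,r3:6,r4:6,r5:Add1
  c11: CDB Mul2=0  regs: r0:-3,r1:Add2,r2:0,r3:6,r4:6,r5:Add1
  c12: -  regs: r0:-3,r1:Add2,r2:0,r3:6,r4:6,r5:Add1
  c13: -  regs: r0:-3,r1:Add2,r2:0,r3:6,r4:6,r5:Add1
  c14: CDB Add1=6  regs: r0:-3,r1:Add2,r2:0,r3:6,r4:6,r5:6

STATUS = TAG Add2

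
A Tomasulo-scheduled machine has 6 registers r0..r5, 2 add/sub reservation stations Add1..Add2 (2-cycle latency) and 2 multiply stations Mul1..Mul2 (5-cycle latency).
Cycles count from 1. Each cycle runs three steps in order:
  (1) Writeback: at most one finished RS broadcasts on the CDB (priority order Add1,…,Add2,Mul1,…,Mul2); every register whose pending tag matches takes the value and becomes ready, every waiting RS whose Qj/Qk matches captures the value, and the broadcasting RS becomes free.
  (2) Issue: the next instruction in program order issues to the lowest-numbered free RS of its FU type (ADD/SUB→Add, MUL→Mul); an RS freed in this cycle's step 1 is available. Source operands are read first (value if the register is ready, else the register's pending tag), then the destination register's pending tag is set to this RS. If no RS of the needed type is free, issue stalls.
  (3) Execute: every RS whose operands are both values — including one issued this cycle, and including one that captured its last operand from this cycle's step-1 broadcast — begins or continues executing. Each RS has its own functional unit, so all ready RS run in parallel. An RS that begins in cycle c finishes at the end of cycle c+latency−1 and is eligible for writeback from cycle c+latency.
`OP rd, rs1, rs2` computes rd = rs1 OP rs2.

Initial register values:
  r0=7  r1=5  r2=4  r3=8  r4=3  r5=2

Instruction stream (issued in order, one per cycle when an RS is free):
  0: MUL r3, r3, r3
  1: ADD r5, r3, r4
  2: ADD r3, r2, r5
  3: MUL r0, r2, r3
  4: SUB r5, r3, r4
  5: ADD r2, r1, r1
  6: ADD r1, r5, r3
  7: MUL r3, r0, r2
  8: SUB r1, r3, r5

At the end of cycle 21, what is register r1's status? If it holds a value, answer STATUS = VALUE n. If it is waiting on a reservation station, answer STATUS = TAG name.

STATUS = TAG Add1

  c1: issue MUL r3<-Mul1  regs: r0:7,r1:5,r2:4,r3:Mul1,r4:3,r5:2
  c2: issue ADD r5<-Add1  regs: r0:7,r1:5,r2:4,r3:Mul1,r4:3,r5:Add1
  c3: issue ADD r3<-Add2  regs: r0:7,r1:5,r2:4,r3:Add2,r4:3,r5:Add1
  c4: issue MUL r0<-Mul2  regs: r0:Mul2,r1:5,r2:4,r3:Add2,r4:3,r5:Add1
  c5: stall  regs: r0:Mul2,r1:5,r2:4,r3:Add2,r4:3,r5:Add1
  c6: CDB Mul1=64; stall  regs: r0:Mul2,r1:5,r2:4,r3:Add2,r4:3,r5:Add1
  c7: stall  regs: r0:Mul2,r1:5,r2:4,r3:Add2,r4:3,r5:Add1
  c8: CDB Add1=67; issue SUB r5<-Add1  regs: r0:Mul2,r1:5,r2:4,r3:Add2,r4:3,r5:Add1
  c9: stall  regs: r0:Mul2,r1:5,r2:4,r3:Add2,r4:3,r5:Add1
  c10: CDB Add2=71; issue ADD r2<-Add2  regs: r0:Mul2,r1:5,r2:Add2,r3:71,r4:3,r5:Add1
  c11: stall  regs: r0:Mul2,r1:5,r2:Add2,r3:71,r4:3,r5:Add1
  c12: CDB Add1=68; issue ADD r1<-Add1  regs: r0:Mul2,r1:Add1,r2:Add2,r3:71,r4:3,r5:68
  c13: CDB Add2=10; issue MUL r3<-Mul1  regs: r0:Mul2,r1:Add1,r2:10,r3:Mul1,r4:3,r5:68
  c14: CDB Add1=139; issue SUB r1<-Add1  regs: r0:Mul2,r1:Add1,r2:10,r3:Mul1,r4:3,r5:68
  c15: CDB Mul2=284  regs: r0:284,r1:Add1,r2:10,r3:Mul1,r4:3,r5:68
  c16: -  regs: r0:284,r1:Add1,r2:10,r3:Mul1,r4:3,r5:68
  c17: -  regs: r0:284,r1:Add1,r2:10,r3:Mul1,r4:3,r5:68
  c18: -  regs: r0:284,r1:Add1,r2:10,r3:Mul1,r4:3,r5:68
  c19: -  regs: r0:284,r1:Add1,r2:10,r3:Mul1,r4:3,r5:68
  c20: CDB Mul1=2840  regs: r0:284,r1:Add1,r2:10,r3:2840,r4:3,r5:68
  c21: -  regs: r0:284,r1:Add1,r2:10,r3:2840,r4:3,r5:68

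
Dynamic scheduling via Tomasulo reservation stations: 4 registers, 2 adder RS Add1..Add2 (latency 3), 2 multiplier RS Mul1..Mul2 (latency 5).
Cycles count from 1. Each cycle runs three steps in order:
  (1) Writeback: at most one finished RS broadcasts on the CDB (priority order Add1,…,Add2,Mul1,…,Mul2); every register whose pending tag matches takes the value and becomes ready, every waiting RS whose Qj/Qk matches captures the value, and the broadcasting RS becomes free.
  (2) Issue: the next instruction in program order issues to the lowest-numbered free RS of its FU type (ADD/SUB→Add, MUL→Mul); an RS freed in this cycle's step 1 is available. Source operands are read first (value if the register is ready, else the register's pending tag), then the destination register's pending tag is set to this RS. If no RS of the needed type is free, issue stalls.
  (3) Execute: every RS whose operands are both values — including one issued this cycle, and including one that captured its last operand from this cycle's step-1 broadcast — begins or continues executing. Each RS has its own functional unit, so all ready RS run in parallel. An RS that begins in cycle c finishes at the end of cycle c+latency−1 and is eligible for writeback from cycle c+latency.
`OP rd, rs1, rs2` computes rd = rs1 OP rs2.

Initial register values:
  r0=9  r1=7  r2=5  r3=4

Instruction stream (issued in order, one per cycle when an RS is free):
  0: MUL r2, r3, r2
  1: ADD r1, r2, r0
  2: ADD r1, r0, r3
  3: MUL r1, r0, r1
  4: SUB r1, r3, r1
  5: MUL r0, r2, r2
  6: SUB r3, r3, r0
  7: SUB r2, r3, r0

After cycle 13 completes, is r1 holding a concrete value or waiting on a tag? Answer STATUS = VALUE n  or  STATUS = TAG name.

c1: issue MUL r2<-Mul1 | r0:9,r1:7,r2:Mul1,r3:4
c2: issue ADD r1<-Add1 | r0:9,r1:Add1,r2:Mul1,r3:4
c3: issue ADD r1<-Add2 | r0:9,r1:Add2,r2:Mul1,r3:4
c4: issue MUL r1<-Mul2 | r0:9,r1:Mul2,r2:Mul1,r3:4
c5: stall | r0:9,r1:Mul2,r2:Mul1,r3:4
c6: CDB Add2=13; issue SUB r1<-Add2 | r0:9,r1:Add2,r2:Mul1,r3:4
c7: CDB Mul1=20; issue MUL r0<-Mul1 | r0:Mul1,r1:Add2,r2:20,r3:4
c8: stall | r0:Mul1,r1:Add2,r2:20,r3:4
c9: stall | r0:Mul1,r1:Add2,r2:20,r3:4
c10: CDB Add1=29; issue SUB r3<-Add1 | r0:Mul1,r1:Add2,r2:20,r3:Add1
c11: CDB Mul2=117; stall | r0:Mul1,r1:Add2,r2:20,r3:Add1
c12: CDB Mul1=400; stall | r0:400,r1:Add2,r2:20,r3:Add1
c13: stall | r0:400,r1:Add2,r2:20,r3:Add1

STATUS = TAG Add2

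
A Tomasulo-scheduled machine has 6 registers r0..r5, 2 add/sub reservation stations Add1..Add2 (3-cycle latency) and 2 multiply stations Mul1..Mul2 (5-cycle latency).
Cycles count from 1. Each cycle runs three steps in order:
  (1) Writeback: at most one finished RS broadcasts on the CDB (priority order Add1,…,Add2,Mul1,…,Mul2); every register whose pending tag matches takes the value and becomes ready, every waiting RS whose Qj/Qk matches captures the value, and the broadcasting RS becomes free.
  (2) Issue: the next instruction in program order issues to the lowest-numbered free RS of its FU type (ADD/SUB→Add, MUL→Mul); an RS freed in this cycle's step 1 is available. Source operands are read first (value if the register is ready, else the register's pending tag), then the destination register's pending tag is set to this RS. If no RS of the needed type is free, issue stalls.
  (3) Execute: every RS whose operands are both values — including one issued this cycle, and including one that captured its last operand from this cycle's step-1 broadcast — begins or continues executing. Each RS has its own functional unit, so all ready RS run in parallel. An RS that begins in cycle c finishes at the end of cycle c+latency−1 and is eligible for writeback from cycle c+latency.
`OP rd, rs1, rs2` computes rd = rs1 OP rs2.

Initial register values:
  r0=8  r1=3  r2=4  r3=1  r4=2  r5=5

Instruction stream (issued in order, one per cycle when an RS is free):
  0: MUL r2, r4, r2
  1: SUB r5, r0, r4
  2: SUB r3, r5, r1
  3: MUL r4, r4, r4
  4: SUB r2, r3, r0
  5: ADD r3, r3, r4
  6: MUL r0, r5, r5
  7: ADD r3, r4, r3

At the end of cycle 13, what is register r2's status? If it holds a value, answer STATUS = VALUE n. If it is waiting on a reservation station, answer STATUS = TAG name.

STATUS = VALUE -5

c1: issue MUL r2<-Mul1 | r0:8,r1:3,r2:Mul1,r3:1,r4:2,r5:5
c2: issue SUB r5<-Add1 | r0:8,r1:3,r2:Mul1,r3:1,r4:2,r5:Add1
c3: issue SUB r3<-Add2 | r0:8,r1:3,r2:Mul1,r3:Add2,r4:2,r5:Add1
c4: issue MUL r4<-Mul2 | r0:8,r1:3,r2:Mul1,r3:Add2,r4:Mul2,r5:Add1
c5: CDB Add1=6; issue SUB r2<-Add1 | r0:8,r1:3,r2:Add1,r3:Add2,r4:Mul2,r5:6
c6: CDB Mul1=8; stall | r0:8,r1:3,r2:Add1,r3:Add2,r4:Mul2,r5:6
c7: stall | r0:8,r1:3,r2:Add1,r3:Add2,r4:Mul2,r5:6
c8: CDB Add2=3; issue ADD r3<-Add2 | r0:8,r1:3,r2:Add1,r3:Add2,r4:Mul2,r5:6
c9: CDB Mul2=4; issue MUL r0<-Mul1 | r0:Mul1,r1:3,r2:Add1,r3:Add2,r4:4,r5:6
c10: stall | r0:Mul1,r1:3,r2:Add1,r3:Add2,r4:4,r5:6
c11: CDB Add1=-5; issue ADD r3<-Add1 | r0:Mul1,r1:3,r2:-5,r3:Add1,r4:4,r5:6
c12: CDB Add2=7 | r0:Mul1,r1:3,r2:-5,r3:Add1,r4:4,r5:6
c13: - | r0:Mul1,r1:3,r2:-5,r3:Add1,r4:4,r5:6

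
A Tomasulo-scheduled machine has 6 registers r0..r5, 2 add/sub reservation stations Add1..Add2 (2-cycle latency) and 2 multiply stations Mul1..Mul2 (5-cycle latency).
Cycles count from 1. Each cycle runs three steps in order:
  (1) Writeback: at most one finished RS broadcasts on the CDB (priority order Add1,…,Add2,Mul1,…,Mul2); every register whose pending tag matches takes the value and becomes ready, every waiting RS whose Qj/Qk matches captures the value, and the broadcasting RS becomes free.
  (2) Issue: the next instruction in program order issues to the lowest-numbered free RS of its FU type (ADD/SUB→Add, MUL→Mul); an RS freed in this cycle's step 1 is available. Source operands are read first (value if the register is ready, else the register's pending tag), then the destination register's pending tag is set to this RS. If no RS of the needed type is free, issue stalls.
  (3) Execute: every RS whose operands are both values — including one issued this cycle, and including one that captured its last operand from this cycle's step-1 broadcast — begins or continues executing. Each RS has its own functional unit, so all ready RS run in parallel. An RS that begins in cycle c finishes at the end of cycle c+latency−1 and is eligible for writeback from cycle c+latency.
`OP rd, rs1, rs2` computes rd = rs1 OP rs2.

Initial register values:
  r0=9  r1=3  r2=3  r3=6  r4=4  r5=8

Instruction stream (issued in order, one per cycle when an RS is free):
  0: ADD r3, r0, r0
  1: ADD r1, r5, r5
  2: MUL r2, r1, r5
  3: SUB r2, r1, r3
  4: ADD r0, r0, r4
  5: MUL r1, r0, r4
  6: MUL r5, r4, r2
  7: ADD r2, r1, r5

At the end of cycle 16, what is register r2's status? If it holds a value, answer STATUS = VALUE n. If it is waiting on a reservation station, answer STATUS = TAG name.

STATUS = VALUE 44

cycle 1: issue ADD r3<-Add1 // r0:9,r1:3,r2:3,r3:Add1,r4:4,r5:8
cycle 2: issue ADD r1<-Add2 // r0:9,r1:Add2,r2:3,r3:Add1,r4:4,r5:8
cycle 3: CDB Add1=18; issue MUL r2<-Mul1 // r0:9,r1:Add2,r2:Mul1,r3:18,r4:4,r5:8
cycle 4: CDB Add2=16; issue SUB r2<-Add1 // r0:9,r1:16,r2:Add1,r3:18,r4:4,r5:8
cycle 5: issue ADD r0<-Add2 // r0:Add2,r1:16,r2:Add1,r3:18,r4:4,r5:8
cycle 6: CDB Add1=-2; issue MUL r1<-Mul2 // r0:Add2,r1:Mul2,r2:-2,r3:18,r4:4,r5:8
cycle 7: CDB Add2=13; stall // r0:13,r1:Mul2,r2:-2,r3:18,r4:4,r5:8
cycle 8: stall // r0:13,r1:Mul2,r2:-2,r3:18,r4:4,r5:8
cycle 9: CDB Mul1=128; issue MUL r5<-Mul1 // r0:13,r1:Mul2,r2:-2,r3:18,r4:4,r5:Mul1
cycle 10: issue ADD r2<-Add1 // r0:13,r1:Mul2,r2:Add1,r3:18,r4:4,r5:Mul1
cycle 11: - // r0:13,r1:Mul2,r2:Add1,r3:18,r4:4,r5:Mul1
cycle 12: CDB Mul2=52 // r0:13,r1:52,r2:Add1,r3:18,r4:4,r5:Mul1
cycle 13: - // r0:13,r1:52,r2:Add1,r3:18,r4:4,r5:Mul1
cycle 14: CDB Mul1=-8 // r0:13,r1:52,r2:Add1,r3:18,r4:4,r5:-8
cycle 15: - // r0:13,r1:52,r2:Add1,r3:18,r4:4,r5:-8
cycle 16: CDB Add1=44 // r0:13,r1:52,r2:44,r3:18,r4:4,r5:-8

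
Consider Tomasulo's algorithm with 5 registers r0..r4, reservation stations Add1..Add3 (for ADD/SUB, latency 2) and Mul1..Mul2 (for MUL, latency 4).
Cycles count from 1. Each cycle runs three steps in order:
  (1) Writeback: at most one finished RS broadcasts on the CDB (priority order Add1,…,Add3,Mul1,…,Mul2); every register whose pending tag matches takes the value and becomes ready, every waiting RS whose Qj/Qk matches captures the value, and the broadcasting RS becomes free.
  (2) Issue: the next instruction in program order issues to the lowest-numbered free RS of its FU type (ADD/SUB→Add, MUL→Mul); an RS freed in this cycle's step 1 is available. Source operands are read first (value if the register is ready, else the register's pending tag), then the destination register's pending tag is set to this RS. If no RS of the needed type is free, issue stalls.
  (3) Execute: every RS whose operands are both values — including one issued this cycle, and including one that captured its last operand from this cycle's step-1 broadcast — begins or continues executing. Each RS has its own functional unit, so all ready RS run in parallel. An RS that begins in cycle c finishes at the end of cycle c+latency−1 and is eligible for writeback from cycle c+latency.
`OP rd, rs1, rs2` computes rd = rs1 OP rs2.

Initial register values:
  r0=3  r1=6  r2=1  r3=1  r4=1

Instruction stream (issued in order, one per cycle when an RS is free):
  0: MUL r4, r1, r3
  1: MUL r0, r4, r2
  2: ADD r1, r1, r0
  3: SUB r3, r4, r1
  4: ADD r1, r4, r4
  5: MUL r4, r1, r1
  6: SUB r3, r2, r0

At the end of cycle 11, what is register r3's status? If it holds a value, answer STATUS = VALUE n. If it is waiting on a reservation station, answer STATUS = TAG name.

  c1: issue MUL r4<-Mul1  regs: r0:3,r1:6,r2:1,r3:1,r4:Mul1
  c2: issue MUL r0<-Mul2  regs: r0:Mul2,r1:6,r2:1,r3:1,r4:Mul1
  c3: issue ADD r1<-Add1  regs: r0:Mul2,r1:Add1,r2:1,r3:1,r4:Mul1
  c4: issue SUB r3<-Add2  regs: r0:Mul2,r1:Add1,r2:1,r3:Add2,r4:Mul1
  c5: CDB Mul1=6; issue ADD r1<-Add3  regs: r0:Mul2,r1:Add3,r2:1,r3:Add2,r4:6
  c6: issue MUL r4<-Mul1  regs: r0:Mul2,r1:Add3,r2:1,r3:Add2,r4:Mul1
  c7: CDB Add3=12; issue SUB r3<-Add3  regs: r0:Mul2,r1:12,r2:1,r3:Add3,r4:Mul1
  c8: -  regs: r0:Mul2,r1:12,r2:1,r3:Add3,r4:Mul1
  c9: CDB Mul2=6  regs: r0:6,r1:12,r2:1,r3:Add3,r4:Mul1
  c10: -  regs: r0:6,r1:12,r2:1,r3:Add3,r4:Mul1
  c11: CDB Add1=12  regs: r0:6,r1:12,r2:1,r3:Add3,r4:Mul1

STATUS = TAG Add3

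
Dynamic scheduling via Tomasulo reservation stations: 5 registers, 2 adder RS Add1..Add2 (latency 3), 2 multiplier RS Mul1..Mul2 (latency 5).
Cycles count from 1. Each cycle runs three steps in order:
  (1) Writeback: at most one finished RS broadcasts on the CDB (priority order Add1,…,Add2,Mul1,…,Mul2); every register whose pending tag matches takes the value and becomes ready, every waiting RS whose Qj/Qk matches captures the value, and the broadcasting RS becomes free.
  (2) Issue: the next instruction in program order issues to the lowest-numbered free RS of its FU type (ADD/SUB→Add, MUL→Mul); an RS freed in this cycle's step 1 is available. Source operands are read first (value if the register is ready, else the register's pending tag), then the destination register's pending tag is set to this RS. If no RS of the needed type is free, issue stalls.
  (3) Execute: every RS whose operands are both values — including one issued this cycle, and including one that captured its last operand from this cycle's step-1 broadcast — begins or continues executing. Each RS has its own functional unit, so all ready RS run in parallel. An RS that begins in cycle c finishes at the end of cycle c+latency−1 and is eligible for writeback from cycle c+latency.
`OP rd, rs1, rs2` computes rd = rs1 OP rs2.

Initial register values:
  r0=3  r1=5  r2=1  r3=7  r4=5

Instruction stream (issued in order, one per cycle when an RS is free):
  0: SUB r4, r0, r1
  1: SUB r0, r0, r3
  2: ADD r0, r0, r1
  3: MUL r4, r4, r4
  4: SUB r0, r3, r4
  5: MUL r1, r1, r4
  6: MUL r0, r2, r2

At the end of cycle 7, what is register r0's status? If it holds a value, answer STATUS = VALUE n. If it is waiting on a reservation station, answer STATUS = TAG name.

STATUS = TAG Add2

  c1: issue SUB r4<-Add1  regs: r0:3,r1:5,r2:1,r3:7,r4:Add1
  c2: issue SUB r0<-Add2  regs: r0:Add2,r1:5,r2:1,r3:7,r4:Add1
  c3: stall  regs: r0:Add2,r1:5,r2:1,r3:7,r4:Add1
  c4: CDB Add1=-2; issue ADD r0<-Add1  regs: r0:Add1,r1:5,r2:1,r3:7,r4:-2
  c5: CDB Add2=-4; issue MUL r4<-Mul1  regs: r0:Add1,r1:5,r2:1,r3:7,r4:Mul1
  c6: issue SUB r0<-Add2  regs: r0:Add2,r1:5,r2:1,r3:7,r4:Mul1
  c7: issue MUL r1<-Mul2  regs: r0:Add2,r1:Mul2,r2:1,r3:7,r4:Mul1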